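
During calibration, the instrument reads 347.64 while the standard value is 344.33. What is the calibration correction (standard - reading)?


Correction = standard - reading
= 344.33 - 347.64
= -3.3100

-3.3100


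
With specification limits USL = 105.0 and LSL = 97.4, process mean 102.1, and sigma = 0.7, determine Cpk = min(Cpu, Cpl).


Cpu = (USL - mean) / (3*sigma) = (105.0 - 102.1) / (3*0.7) = 1.3810
Cpl = (mean - LSL) / (3*sigma) = (102.1 - 97.4) / (3*0.7) = 2.2381
Cpk = min(Cpu, Cpl) = 1.3810

1.3810


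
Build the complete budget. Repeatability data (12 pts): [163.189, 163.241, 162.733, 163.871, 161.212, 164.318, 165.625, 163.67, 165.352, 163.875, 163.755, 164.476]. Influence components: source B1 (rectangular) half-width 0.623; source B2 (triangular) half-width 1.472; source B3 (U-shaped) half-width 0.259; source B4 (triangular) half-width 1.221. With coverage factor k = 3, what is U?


mean = (163.189 + 163.241 + 162.733 + 163.871 + 161.212 + 164.318 + 165.625 + 163.67 + 165.352 + 163.875 + 163.755 + 164.476) / 12 = 163.7764167
s = sqrt(sum((x - mean)^2)/(n-1)) = 1.1681213
u_A = s / sqrt(n) = 1.1681213 / sqrt(12) = 0.33720757
u_B1 = 0.623 / sqrt(3) = 0.35968922
u_B2 = 1.472 / sqrt(6) = 0.60094148
u_B3 = 0.259 / sqrt(2) = 0.18314066
u_B4 = 1.221 / sqrt(6) = 0.49847116
uc = sqrt(0.33720757^2 + 0.35968922^2 + 0.60094148^2 + 0.18314066^2 + 0.49847116^2) = 0.94139787
U = k * uc = 3 * 0.94139787
U = 2.8242

2.8242


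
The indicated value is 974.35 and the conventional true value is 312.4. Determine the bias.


Systematic error = measured - true
= 974.35 - 312.4
= 661.9500

661.9500


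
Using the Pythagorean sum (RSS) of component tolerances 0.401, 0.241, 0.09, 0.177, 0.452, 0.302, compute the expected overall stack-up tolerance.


RSS = sqrt(0.401^2 + 0.241^2 + 0.09^2 + 0.177^2 + 0.452^2 + 0.302^2)
= sqrt(0.553819)
= 0.7442

0.7442


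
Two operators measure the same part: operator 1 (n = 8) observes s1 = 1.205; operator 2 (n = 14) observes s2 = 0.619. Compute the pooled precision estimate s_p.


s_p = sqrt(((n1-1)*s1^2 + (n2-1)*s2^2) / (n1+n2-2))
numerator = (8-1)*1.205^2 + (14-1)*0.619^2 = 10.164175 + 4.981093 = 15.145268
denominator = 8 + 14 - 2 = 20
s_p^2 = 15.145268 / 20 = 0.7572634
s_p = sqrt(0.7572634) = 0.8702

0.8702


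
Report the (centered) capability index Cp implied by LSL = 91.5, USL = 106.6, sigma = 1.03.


Cp = (USL - LSL) / (6 * sigma)
= (106.6 - 91.5) / (6 * 1.03)
= 15.1000 / 6.1800
= 2.4434

2.4434


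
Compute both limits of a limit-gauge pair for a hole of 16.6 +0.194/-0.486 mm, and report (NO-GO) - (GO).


GO = nominal - lower_tol (smallest hole = maximum material condition)
GO = 16.6 - 0.486 = 16.114
NO-GO = nominal + upper_tol (largest hole = least material condition)
NO-GO = 16.6 + 0.194 = 16.794
spread = NO-GO - GO = 16.794 - 16.114 = 0.6800

0.6800


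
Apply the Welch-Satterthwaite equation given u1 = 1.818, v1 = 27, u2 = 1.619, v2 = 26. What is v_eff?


uc = sqrt(u1^2 + u2^2) = sqrt(1.818^2 + 1.619^2) = 2.4343962
v_eff = uc^4 / (u1^4/v1 + u2^4/v2)
= 2.4343962^4 / (1.818^4/27 + 1.619^4/26)
= 35.120852 / 0.66883626
v_eff = 52.5104

52.5104


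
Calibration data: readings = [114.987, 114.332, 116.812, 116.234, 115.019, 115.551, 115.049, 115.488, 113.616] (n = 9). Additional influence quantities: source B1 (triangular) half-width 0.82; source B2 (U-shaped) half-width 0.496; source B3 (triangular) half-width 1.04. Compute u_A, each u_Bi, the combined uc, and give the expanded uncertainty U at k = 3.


mean = (114.987 + 114.332 + 116.812 + 116.234 + 115.019 + 115.551 + 115.049 + 115.488 + 113.616) / 9 = 115.232
s = sqrt(sum((x - mean)^2)/(n-1)) = 0.9505288
u_A = s / sqrt(n) = 0.9505288 / sqrt(9) = 0.31684293
u_B1 = 0.82 / sqrt(6) = 0.3347636
u_B2 = 0.496 / sqrt(2) = 0.35072496
u_B3 = 1.04 / sqrt(6) = 0.42457822
uc = sqrt(0.31684293^2 + 0.3347636^2 + 0.35072496^2 + 0.42457822^2) = 0.71814398
U = k * uc = 3 * 0.71814398
U = 2.1544

2.1544


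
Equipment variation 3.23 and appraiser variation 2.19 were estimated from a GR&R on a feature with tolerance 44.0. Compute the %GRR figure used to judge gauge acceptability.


GRR = sqrt(EV^2 + AV^2) = sqrt(3.23^2 + 2.19^2) = 3.9024351
%GRR = GRR / tol * 100 = 3.9024351 / 44.0 * 100
%GRR = 8.8692

8.8692


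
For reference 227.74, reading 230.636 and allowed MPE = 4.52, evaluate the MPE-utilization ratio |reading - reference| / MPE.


e = indication - reference = 230.636 - 227.74 = 2.8960
|e| = 2.8960
ratio = |e| / MPE = 2.8960 / 4.52
ratio = 0.6407

0.6407


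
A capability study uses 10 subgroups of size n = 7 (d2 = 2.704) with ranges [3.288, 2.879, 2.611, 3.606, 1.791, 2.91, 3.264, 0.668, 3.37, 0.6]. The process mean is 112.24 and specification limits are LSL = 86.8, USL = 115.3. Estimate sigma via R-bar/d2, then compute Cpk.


R_bar = (3.288 + 2.879 + 2.611 + 3.606 + 1.791 + 2.91 + 3.264 + 0.668 + 3.37 + 0.6) / 10 = 2.4987
sigma = R_bar / d2 = 2.4987 / 2.704 = 0.92407544
Cp = (USL - LSL)/(6*sigma) = (115.3 - 86.8)/(6*0.92407544) = 5.1403
Cpu = (115.3 - 112.24)/(3*0.92407544) = 1.1038
Cpl = (112.24 - 86.8)/(3*0.92407544) = 9.1767
Cpk = min(Cpu, Cpl) = 1.1038

1.1038


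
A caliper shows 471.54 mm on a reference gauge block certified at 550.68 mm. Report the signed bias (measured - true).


Systematic error = measured - true
= 471.54 - 550.68
= -79.1400

-79.1400


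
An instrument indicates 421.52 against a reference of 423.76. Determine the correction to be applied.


Correction = standard - reading
= 423.76 - 421.52
= 2.2400

2.2400


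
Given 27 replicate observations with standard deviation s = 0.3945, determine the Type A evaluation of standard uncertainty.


u_A = s / sqrt(n)
u_A = 0.3945 / sqrt(27)
u_A = 0.3945 / 5.1961524
u_A = 0.0759

0.0759


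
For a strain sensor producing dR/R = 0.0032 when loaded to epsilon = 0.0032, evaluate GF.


GF = (dR/R) / epsilon
= 0.0032 / 0.0032
= 1.0000

1.0000


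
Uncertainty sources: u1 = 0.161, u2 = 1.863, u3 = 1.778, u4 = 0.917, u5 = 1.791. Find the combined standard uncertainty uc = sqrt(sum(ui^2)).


uc = sqrt(0.161^2 + 1.863^2 + 1.778^2 + 0.917^2 + 1.791^2)
uc = sqrt(10.706544)
uc = 3.2721

3.2721


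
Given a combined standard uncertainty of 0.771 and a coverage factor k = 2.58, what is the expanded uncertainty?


U = k * uc
U = 2.58 * 0.771
U = 1.9892

1.9892


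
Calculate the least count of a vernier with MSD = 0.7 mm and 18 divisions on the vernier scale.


LC = MSD / n_div
= 0.7 / 18
= 0.0389

0.0389


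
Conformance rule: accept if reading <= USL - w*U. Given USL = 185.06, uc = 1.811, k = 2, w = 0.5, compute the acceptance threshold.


U = k * uc = 2 * 1.811 = 3.622
guard band g = w * U = 0.5 * 3.622 = 1.811
AL = USL - g = 185.06 - 1.811
AL = 183.2490

183.2490


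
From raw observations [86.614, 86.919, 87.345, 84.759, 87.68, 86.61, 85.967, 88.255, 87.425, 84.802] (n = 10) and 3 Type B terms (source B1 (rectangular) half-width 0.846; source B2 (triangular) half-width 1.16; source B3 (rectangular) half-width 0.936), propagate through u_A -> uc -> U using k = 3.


mean = (86.614 + 86.919 + 87.345 + 84.759 + 87.68 + 86.61 + 85.967 + 88.255 + 87.425 + 84.802) / 10 = 86.6376
s = sqrt(sum((x - mean)^2)/(n-1)) = 1.1667509
u_A = s / sqrt(n) = 1.1667509 / sqrt(10) = 0.36895903
u_B1 = 0.846 / sqrt(3) = 0.48843833
u_B2 = 1.16 / sqrt(6) = 0.47356802
u_B3 = 0.936 / sqrt(3) = 0.54039985
uc = sqrt(0.36895903^2 + 0.48843833^2 + 0.47356802^2 + 0.54039985^2) = 0.94392872
U = k * uc = 3 * 0.94392872
U = 2.8318

2.8318


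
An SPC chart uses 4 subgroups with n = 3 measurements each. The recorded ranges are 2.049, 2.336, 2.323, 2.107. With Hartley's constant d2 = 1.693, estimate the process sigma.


R_bar = (2.049 + 2.336 + 2.323 + 2.107) / 4
R_bar = 8.815 / 4 = 2.20375
sigma_hat = R_bar / d2 = 2.20375 / 1.693 = 1.3017

1.3017


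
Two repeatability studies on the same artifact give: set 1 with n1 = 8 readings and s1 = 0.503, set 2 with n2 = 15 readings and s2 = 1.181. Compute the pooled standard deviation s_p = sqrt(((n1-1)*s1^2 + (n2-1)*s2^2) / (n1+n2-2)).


s_p = sqrt(((n1-1)*s1^2 + (n2-1)*s2^2) / (n1+n2-2))
numerator = (8-1)*0.503^2 + (15-1)*1.181^2 = 1.771063 + 19.526654 = 21.297717
denominator = 8 + 15 - 2 = 21
s_p^2 = 21.297717 / 21 = 1.014177
s_p = sqrt(1.014177) = 1.0071

1.0071


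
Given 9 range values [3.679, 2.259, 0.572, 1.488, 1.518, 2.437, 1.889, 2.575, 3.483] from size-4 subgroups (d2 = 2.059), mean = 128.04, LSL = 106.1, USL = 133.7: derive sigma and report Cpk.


R_bar = (3.679 + 2.259 + 0.572 + 1.488 + 1.518 + 2.437 + 1.889 + 2.575 + 3.483) / 9 = 2.2111111
sigma = R_bar / d2 = 2.2111111 / 2.059 = 1.0738762
Cp = (USL - LSL)/(6*sigma) = (133.7 - 106.1)/(6*1.0738762) = 4.2835
Cpu = (133.7 - 128.04)/(3*1.0738762) = 1.7569
Cpl = (128.04 - 106.1)/(3*1.0738762) = 6.8102
Cpk = min(Cpu, Cpl) = 1.7569

1.7569


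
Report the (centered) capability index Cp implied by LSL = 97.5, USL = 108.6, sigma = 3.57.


Cp = (USL - LSL) / (6 * sigma)
= (108.6 - 97.5) / (6 * 3.57)
= 11.1000 / 21.4200
= 0.5182

0.5182


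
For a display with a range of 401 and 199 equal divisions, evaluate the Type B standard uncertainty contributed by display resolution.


resolution = range / divisions
resolution = 401 / 199 = 2.0150754
u_res = resolution / (2*sqrt(3))
u_res = 2.0150754 / 3.4641016
u_res = 0.5817

0.5817


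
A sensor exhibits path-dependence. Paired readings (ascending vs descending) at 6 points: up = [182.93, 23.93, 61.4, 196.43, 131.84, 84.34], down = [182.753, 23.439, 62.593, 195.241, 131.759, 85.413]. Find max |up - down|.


|182.93 - 182.753| = 0.1770
|23.93 - 23.439| = 0.4910
|61.4 - 62.593| = 1.1930
|196.43 - 195.241| = 1.1890
|131.84 - 131.759| = 0.0810
|84.34 - 85.413| = 1.0730
hysteresis = max(diffs) = 1.1930

1.1930


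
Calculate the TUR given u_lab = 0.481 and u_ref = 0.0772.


TUR = u_lab / u_ref
= 0.481 / 0.0772
= 6.2306

6.2306


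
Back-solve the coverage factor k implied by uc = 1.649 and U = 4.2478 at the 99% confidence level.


k = U / uc
k = 4.2478 / 1.649
k = 2.576

2.576


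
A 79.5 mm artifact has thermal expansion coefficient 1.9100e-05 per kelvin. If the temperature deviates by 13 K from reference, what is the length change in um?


dL = L * alpha * dT
= 79.5 * 1.9100e-05 * 13
= 0.0197399 mm
dL_um = 0.0197399 * 1000 = 19.7399 um

19.7399


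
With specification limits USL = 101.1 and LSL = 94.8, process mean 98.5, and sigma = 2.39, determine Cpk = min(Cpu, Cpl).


Cpu = (USL - mean) / (3*sigma) = (101.1 - 98.5) / (3*2.39) = 0.3626
Cpl = (mean - LSL) / (3*sigma) = (98.5 - 94.8) / (3*2.39) = 0.5160
Cpk = min(Cpu, Cpl) = 0.3626

0.3626


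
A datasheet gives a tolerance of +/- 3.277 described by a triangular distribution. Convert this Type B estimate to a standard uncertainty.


u_B = half_width / sqrt(6)
u_B = 3.277 / 2.4494897
u_B = 1.3378

1.3378


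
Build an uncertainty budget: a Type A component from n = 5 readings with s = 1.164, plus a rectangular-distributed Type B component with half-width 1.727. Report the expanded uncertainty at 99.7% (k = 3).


u_A = s / sqrt(n) = 1.164 / sqrt(5) = 0.52055663
u_B = half_width / sqrt(3) = 1.727 / sqrt(3) = 0.99708391
uc = sqrt(u_A^2 + u_B^2) = sqrt(0.52055663^2 + 0.99708391^2) = 1.1247913
U = k * uc = 3 * 1.1247913
U = 3.3744

3.3744


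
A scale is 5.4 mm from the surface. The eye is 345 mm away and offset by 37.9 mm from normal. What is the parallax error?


error = h * offset / d
= 5.4 * 37.9 / 345
= 0.5932

0.5932


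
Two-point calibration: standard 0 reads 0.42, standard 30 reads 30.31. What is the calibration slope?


slope = (y2 - y1) / (x2 - x1)
= (30.31 - 0.42) / (30 - 0)
= 29.8900 / 30
= 0.9963

0.9963


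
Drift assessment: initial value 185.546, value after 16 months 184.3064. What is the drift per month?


rate = (v2 - v1) / months
= (184.3064 - 185.546) / 16
= -1.2396 / 16
= -0.0775

-0.0775


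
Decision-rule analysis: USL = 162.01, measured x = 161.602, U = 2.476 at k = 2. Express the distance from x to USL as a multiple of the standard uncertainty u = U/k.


u = U / k = 2.476 / 2 = 1.238
margin = |USL - x| = |162.01 - 161.602| = 0.408
z = margin / u = 0.408 / 1.238
z = 0.3296

0.3296


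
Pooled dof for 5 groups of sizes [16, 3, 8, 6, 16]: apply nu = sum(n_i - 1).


nu = sum_i (n_i - 1)
nu = ((16 - 1) + (3 - 1) + (8 - 1) + (6 - 1) + (16 - 1))
nu = 15 + 2 + 7 + 5 + 15
nu = 44

44


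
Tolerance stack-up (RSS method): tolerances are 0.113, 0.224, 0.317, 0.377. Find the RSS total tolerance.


RSS = sqrt(0.113^2 + 0.224^2 + 0.317^2 + 0.377^2)
= sqrt(0.305563)
= 0.5528

0.5528


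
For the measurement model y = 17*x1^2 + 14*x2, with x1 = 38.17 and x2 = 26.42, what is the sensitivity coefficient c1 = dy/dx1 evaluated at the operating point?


y = 17*x1^2 + 14*x2
dy/dx1 = 2*17*x1
Evaluate at x1 = 38.17: c1 = 34 * 38.17
c1 = 1297.7800

1297.7800


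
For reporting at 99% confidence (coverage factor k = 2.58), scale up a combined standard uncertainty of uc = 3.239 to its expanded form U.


U = k * uc
U = 2.58 * 3.239
U = 8.3566

8.3566


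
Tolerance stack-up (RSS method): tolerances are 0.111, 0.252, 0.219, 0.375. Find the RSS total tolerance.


RSS = sqrt(0.111^2 + 0.252^2 + 0.219^2 + 0.375^2)
= sqrt(0.264411)
= 0.5142

0.5142


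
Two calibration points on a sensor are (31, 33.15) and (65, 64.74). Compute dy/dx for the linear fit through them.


slope = (y2 - y1) / (x2 - x1)
= (64.74 - 33.15) / (65 - 31)
= 31.5900 / 34
= 0.9291

0.9291


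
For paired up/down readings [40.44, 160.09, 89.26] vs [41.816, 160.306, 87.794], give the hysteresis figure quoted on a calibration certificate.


|40.44 - 41.816| = 1.3760
|160.09 - 160.306| = 0.2160
|89.26 - 87.794| = 1.4660
hysteresis = max(diffs) = 1.4660

1.4660


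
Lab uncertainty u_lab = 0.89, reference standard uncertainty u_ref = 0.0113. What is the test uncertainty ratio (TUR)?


TUR = u_lab / u_ref
= 0.89 / 0.0113
= 78.7611

78.7611


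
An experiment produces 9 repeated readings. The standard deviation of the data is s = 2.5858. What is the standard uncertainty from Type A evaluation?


u_A = s / sqrt(n)
u_A = 2.5858 / sqrt(9)
u_A = 2.5858 / 3
u_A = 0.8619

0.8619


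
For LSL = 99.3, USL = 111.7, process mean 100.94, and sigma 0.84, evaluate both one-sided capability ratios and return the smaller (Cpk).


Cpu = (USL - mean) / (3*sigma) = (111.7 - 100.94) / (3*0.84) = 4.2698
Cpl = (mean - LSL) / (3*sigma) = (100.94 - 99.3) / (3*0.84) = 0.6508
Cpk = min(Cpu, Cpl) = 0.6508

0.6508


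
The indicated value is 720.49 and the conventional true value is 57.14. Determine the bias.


Systematic error = measured - true
= 720.49 - 57.14
= 663.3500

663.3500


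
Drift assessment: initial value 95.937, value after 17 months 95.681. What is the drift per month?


rate = (v2 - v1) / months
= (95.681 - 95.937) / 17
= -0.2560 / 17
= -0.0151

-0.0151


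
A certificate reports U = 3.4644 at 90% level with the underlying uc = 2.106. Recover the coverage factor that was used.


k = U / uc
k = 3.4644 / 2.106
k = 1.645

1.645


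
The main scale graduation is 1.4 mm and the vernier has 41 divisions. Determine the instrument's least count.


LC = MSD / n_div
= 1.4 / 41
= 0.0341

0.0341


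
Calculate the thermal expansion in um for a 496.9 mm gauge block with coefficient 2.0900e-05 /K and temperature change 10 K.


dL = L * alpha * dT
= 496.9 * 2.0900e-05 * 10
= 0.1038521 mm
dL_um = 0.1038521 * 1000 = 103.8521 um

103.8521


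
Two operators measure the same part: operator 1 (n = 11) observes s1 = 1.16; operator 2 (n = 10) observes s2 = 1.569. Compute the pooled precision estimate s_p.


s_p = sqrt(((n1-1)*s1^2 + (n2-1)*s2^2) / (n1+n2-2))
numerator = (11-1)*1.16^2 + (10-1)*1.569^2 = 13.456 + 22.155849 = 35.611849
denominator = 11 + 10 - 2 = 19
s_p^2 = 35.611849 / 19 = 1.8743078
s_p = sqrt(1.8743078) = 1.3691

1.3691


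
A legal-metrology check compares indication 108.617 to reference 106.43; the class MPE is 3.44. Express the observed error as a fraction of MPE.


e = indication - reference = 108.617 - 106.43 = 2.1870
|e| = 2.1870
ratio = |e| / MPE = 2.1870 / 3.44
ratio = 0.6358

0.6358


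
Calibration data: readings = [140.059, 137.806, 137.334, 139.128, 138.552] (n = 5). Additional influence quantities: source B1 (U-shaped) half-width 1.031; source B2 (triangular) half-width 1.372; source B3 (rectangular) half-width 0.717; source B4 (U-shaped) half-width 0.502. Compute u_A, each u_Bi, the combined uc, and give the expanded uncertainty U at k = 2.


mean = (140.059 + 137.806 + 137.334 + 139.128 + 138.552) / 5 = 138.5758
s = sqrt(sum((x - mean)^2)/(n-1)) = 1.0770368
u_A = s / sqrt(n) = 1.0770368 / sqrt(5) = 0.4816655
u_B1 = 1.031 / sqrt(2) = 0.72902709
u_B2 = 1.372 / sqrt(6) = 0.56011665
u_B3 = 0.717 / sqrt(3) = 0.41396014
u_B4 = 0.502 / sqrt(2) = 0.3549676
uc = sqrt(0.4816655^2 + 0.72902709^2 + 0.56011665^2 + 0.41396014^2 + 0.3549676^2) = 1.1724239
U = k * uc = 2 * 1.1724239
U = 2.3448

2.3448


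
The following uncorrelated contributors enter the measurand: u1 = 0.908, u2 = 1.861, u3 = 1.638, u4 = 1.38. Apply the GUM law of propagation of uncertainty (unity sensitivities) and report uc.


uc = sqrt(0.908^2 + 1.861^2 + 1.638^2 + 1.38^2)
uc = sqrt(8.875229)
uc = 2.9791

2.9791


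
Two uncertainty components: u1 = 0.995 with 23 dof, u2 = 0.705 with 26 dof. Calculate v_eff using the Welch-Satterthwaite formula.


uc = sqrt(u1^2 + u2^2) = sqrt(0.995^2 + 0.705^2) = 1.2194466
v_eff = uc^4 / (u1^4/v1 + u2^4/v2)
= 1.2194466^4 / (0.995^4/23 + 0.705^4/26)
= 2.2113177 / 0.052116498
v_eff = 42.4303

42.4303


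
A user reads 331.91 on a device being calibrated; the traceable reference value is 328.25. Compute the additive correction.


Correction = standard - reading
= 328.25 - 331.91
= -3.6600

-3.6600


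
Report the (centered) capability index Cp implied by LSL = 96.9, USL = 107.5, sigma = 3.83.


Cp = (USL - LSL) / (6 * sigma)
= (107.5 - 96.9) / (6 * 3.83)
= 10.6000 / 22.9800
= 0.4613

0.4613


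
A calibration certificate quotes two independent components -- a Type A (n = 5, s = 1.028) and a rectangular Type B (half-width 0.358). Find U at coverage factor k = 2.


u_A = s / sqrt(n) = 1.028 / sqrt(5) = 0.45973558
u_B = half_width / sqrt(3) = 0.358 / sqrt(3) = 0.2066914
uc = sqrt(u_A^2 + u_B^2) = sqrt(0.45973558^2 + 0.2066914^2) = 0.50406164
U = k * uc = 2 * 0.50406164
U = 1.0081

1.0081


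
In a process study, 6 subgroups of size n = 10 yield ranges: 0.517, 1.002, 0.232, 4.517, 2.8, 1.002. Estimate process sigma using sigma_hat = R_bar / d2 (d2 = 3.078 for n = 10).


R_bar = (0.517 + 1.002 + 0.232 + 4.517 + 2.8 + 1.002) / 6
R_bar = 10.07 / 6 = 1.6783333
sigma_hat = R_bar / d2 = 1.6783333 / 3.078 = 0.5453

0.5453


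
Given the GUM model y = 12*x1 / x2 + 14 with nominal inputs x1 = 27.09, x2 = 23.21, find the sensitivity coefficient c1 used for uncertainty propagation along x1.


y = 12*x1 / x2 + 14
dy/dx1 = 12/x2
Evaluate at x2 = 23.21: c1 = 12 / 23.21
c1 = 0.5170

0.5170


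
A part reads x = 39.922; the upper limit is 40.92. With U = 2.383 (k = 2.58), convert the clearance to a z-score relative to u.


u = U / k = 2.383 / 2.58 = 0.92364341
margin = |USL - x| = |40.92 - 39.922| = 0.998
z = margin / u = 0.998 / 0.92364341
z = 1.0805

1.0805


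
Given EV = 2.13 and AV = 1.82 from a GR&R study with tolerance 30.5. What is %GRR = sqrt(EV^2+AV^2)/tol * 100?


GRR = sqrt(EV^2 + AV^2) = sqrt(2.13^2 + 1.82^2) = 2.8016602
%GRR = GRR / tol * 100 = 2.8016602 / 30.5 * 100
%GRR = 9.1858

9.1858


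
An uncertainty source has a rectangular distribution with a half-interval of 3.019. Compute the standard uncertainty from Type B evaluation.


u_B = half_width / sqrt(3)
u_B = 3.019 / 1.7320508
u_B = 1.7430

1.7430


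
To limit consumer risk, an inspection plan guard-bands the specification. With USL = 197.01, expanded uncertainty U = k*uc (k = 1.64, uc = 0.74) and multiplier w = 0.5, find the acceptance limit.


U = k * uc = 1.64 * 0.74 = 1.2136
guard band g = w * U = 0.5 * 1.2136 = 0.6068
AL = USL - g = 197.01 - 0.6068
AL = 196.4032

196.4032


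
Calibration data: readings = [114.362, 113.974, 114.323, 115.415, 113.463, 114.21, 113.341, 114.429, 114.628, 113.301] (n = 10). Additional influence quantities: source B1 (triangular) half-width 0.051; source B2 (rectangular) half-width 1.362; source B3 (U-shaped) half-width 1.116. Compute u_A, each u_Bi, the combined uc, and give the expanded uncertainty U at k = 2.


mean = (114.362 + 113.974 + 114.323 + 115.415 + 113.463 + 114.21 + 113.341 + 114.429 + 114.628 + 113.301) / 10 = 114.1446
s = sqrt(sum((x - mean)^2)/(n-1)) = 0.65514701
u_A = s / sqrt(n) = 0.65514701 / sqrt(10) = 0.20717568
u_B1 = 0.051 / sqrt(6) = 0.020820663
u_B2 = 1.362 / sqrt(3) = 0.78635107
u_B3 = 1.116 / sqrt(2) = 0.78913117
uc = sqrt(0.20717568^2 + 0.020820663^2 + 0.78635107^2 + 0.78913117^2) = 1.1333275
U = k * uc = 2 * 1.1333275
U = 2.2667

2.2667


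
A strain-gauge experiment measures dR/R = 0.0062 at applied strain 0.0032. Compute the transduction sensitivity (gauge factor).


GF = (dR/R) / epsilon
= 0.0062 / 0.0032
= 1.9375

1.9375


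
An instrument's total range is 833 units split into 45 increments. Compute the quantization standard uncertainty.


resolution = range / divisions
resolution = 833 / 45 = 18.511111
u_res = resolution / (2*sqrt(3))
u_res = 18.511111 / 3.4641016
u_res = 5.3437

5.3437


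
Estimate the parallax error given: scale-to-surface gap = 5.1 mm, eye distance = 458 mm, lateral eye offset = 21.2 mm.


error = h * offset / d
= 5.1 * 21.2 / 458
= 0.2361

0.2361


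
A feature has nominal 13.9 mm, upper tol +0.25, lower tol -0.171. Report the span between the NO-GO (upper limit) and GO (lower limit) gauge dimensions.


GO = nominal - lower_tol (smallest hole = maximum material condition)
GO = 13.9 - 0.171 = 13.729
NO-GO = nominal + upper_tol (largest hole = least material condition)
NO-GO = 13.9 + 0.25 = 14.15
spread = NO-GO - GO = 14.15 - 13.729 = 0.4210

0.4210


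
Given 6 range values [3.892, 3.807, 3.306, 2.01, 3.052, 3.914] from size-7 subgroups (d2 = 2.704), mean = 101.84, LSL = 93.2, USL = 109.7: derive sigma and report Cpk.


R_bar = (3.892 + 3.807 + 3.306 + 2.01 + 3.052 + 3.914) / 6 = 3.3301667
sigma = R_bar / d2 = 3.3301667 / 2.704 = 1.2315705
Cp = (USL - LSL)/(6*sigma) = (109.7 - 93.2)/(6*1.2315705) = 2.2329
Cpu = (109.7 - 101.84)/(3*1.2315705) = 2.1274
Cpl = (101.84 - 93.2)/(3*1.2315705) = 2.3385
Cpk = min(Cpu, Cpl) = 2.1274

2.1274


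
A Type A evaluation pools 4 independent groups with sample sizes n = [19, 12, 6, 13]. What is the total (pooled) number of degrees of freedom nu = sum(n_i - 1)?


nu = sum_i (n_i - 1)
nu = ((19 - 1) + (12 - 1) + (6 - 1) + (13 - 1))
nu = 18 + 11 + 5 + 12
nu = 46

46


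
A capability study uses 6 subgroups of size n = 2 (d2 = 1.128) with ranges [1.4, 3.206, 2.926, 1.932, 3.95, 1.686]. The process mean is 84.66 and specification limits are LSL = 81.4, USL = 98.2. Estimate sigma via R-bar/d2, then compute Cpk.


R_bar = (1.4 + 3.206 + 2.926 + 1.932 + 3.95 + 1.686) / 6 = 2.5166667
sigma = R_bar / d2 = 2.5166667 / 1.128 = 2.2310875
Cp = (USL - LSL)/(6*sigma) = (98.2 - 81.4)/(6*2.2310875) = 1.2550
Cpu = (98.2 - 84.66)/(3*2.2310875) = 2.0229
Cpl = (84.66 - 81.4)/(3*2.2310875) = 0.4871
Cpk = min(Cpu, Cpl) = 0.4871

0.4871


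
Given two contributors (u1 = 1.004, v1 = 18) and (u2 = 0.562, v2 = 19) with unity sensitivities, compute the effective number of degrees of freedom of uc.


uc = sqrt(u1^2 + u2^2) = sqrt(1.004^2 + 0.562^2) = 1.1505912
v_eff = uc^4 / (u1^4/v1 + u2^4/v2)
= 1.1505912^4 / (1.004^4/18 + 0.562^4/19)
= 1.7526056 / 0.061700183
v_eff = 28.4052

28.4052


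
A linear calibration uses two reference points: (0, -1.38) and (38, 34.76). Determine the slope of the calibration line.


slope = (y2 - y1) / (x2 - x1)
= (34.76 - -1.38) / (38 - 0)
= 36.1400 / 38
= 0.9511

0.9511


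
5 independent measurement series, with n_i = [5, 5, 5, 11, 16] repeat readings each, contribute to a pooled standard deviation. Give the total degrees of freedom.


nu = sum_i (n_i - 1)
nu = ((5 - 1) + (5 - 1) + (5 - 1) + (11 - 1) + (16 - 1))
nu = 4 + 4 + 4 + 10 + 15
nu = 37

37


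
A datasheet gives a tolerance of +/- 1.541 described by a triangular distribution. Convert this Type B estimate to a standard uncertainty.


u_B = half_width / sqrt(6)
u_B = 1.541 / 2.4494897
u_B = 0.6291

0.6291


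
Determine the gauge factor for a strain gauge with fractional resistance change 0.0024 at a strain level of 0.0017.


GF = (dR/R) / epsilon
= 0.0024 / 0.0017
= 1.4118

1.4118


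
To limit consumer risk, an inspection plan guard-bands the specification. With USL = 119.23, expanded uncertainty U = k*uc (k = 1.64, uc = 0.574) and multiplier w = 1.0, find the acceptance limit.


U = k * uc = 1.64 * 0.574 = 0.94136
guard band g = w * U = 1.0 * 0.94136 = 0.94136
AL = USL - g = 119.23 - 0.94136
AL = 118.2886

118.2886


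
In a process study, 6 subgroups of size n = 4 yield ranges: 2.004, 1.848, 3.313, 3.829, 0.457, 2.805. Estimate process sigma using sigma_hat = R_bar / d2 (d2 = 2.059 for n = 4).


R_bar = (2.004 + 1.848 + 3.313 + 3.829 + 0.457 + 2.805) / 6
R_bar = 14.256 / 6 = 2.376
sigma_hat = R_bar / d2 = 2.376 / 2.059 = 1.1540

1.1540


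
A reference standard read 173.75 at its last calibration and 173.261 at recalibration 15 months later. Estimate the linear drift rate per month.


rate = (v2 - v1) / months
= (173.261 - 173.75) / 15
= -0.4890 / 15
= -0.0326

-0.0326


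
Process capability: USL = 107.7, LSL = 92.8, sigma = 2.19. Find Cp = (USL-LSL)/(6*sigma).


Cp = (USL - LSL) / (6 * sigma)
= (107.7 - 92.8) / (6 * 2.19)
= 14.9000 / 13.1400
= 1.1339

1.1339


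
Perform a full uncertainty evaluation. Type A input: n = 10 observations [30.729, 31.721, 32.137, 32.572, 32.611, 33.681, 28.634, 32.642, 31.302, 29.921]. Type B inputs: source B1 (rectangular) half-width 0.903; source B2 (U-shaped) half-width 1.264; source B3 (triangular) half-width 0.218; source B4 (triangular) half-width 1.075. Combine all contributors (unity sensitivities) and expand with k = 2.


mean = (30.729 + 31.721 + 32.137 + 32.572 + 32.611 + 33.681 + 28.634 + 32.642 + 31.302 + 29.921) / 10 = 31.595
s = sqrt(sum((x - mean)^2)/(n-1)) = 1.496278
u_A = s / sqrt(n) = 1.496278 / sqrt(10) = 0.47316465
u_B1 = 0.903 / sqrt(3) = 0.52134729
u_B2 = 1.264 / sqrt(2) = 0.89378297
u_B3 = 0.218 / sqrt(6) = 0.088998127
u_B4 = 1.075 / sqrt(6) = 0.43886691
uc = sqrt(0.47316465^2 + 0.52134729^2 + 0.89378297^2 + 0.088998127^2 + 0.43886691^2) = 1.2227267
U = k * uc = 2 * 1.2227267
U = 2.4455

2.4455


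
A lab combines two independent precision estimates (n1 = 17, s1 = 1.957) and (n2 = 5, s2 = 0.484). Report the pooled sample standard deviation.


s_p = sqrt(((n1-1)*s1^2 + (n2-1)*s2^2) / (n1+n2-2))
numerator = (17-1)*1.957^2 + (5-1)*0.484^2 = 61.277584 + 0.937024 = 62.214608
denominator = 17 + 5 - 2 = 20
s_p^2 = 62.214608 / 20 = 3.1107304
s_p = sqrt(3.1107304) = 1.7637

1.7637


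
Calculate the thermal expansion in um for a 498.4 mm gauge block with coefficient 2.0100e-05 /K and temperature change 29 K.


dL = L * alpha * dT
= 498.4 * 2.0100e-05 * 29
= 0.2905174 mm
dL_um = 0.2905174 * 1000 = 290.5174 um

290.5174


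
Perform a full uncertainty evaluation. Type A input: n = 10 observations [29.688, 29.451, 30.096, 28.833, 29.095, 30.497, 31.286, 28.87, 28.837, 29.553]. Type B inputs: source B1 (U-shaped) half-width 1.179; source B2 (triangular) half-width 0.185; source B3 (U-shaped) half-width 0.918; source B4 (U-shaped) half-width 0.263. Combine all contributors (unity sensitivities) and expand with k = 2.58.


mean = (29.688 + 29.451 + 30.096 + 28.833 + 29.095 + 30.497 + 31.286 + 28.87 + 28.837 + 29.553) / 10 = 29.6206
s = sqrt(sum((x - mean)^2)/(n-1)) = 0.808257
u_A = s / sqrt(n) = 0.808257 / sqrt(10) = 0.25559331
u_B1 = 1.179 / sqrt(2) = 0.8336789
u_B2 = 0.185 / sqrt(6) = 0.075525934
u_B3 = 0.918 / sqrt(2) = 0.64912403
u_B4 = 0.263 / sqrt(2) = 0.18596908
uc = sqrt(0.25559331^2 + 0.8336789^2 + 0.075525934^2 + 0.64912403^2 + 0.18596908^2) = 1.1054407
U = k * uc = 2.58 * 1.1054407
U = 2.8520

2.8520


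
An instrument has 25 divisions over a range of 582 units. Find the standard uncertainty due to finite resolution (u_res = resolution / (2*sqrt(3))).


resolution = range / divisions
resolution = 582 / 25 = 23.28
u_res = resolution / (2*sqrt(3))
u_res = 23.28 / 3.4641016
u_res = 6.7204

6.7204


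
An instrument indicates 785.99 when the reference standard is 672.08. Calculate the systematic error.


Systematic error = measured - true
= 785.99 - 672.08
= 113.9100

113.9100


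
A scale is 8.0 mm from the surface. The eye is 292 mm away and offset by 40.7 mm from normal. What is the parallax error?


error = h * offset / d
= 8.0 * 40.7 / 292
= 1.1151

1.1151


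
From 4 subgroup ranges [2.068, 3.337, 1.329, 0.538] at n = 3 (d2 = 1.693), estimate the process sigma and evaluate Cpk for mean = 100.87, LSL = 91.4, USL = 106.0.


R_bar = (2.068 + 3.337 + 1.329 + 0.538) / 4 = 1.818
sigma = R_bar / d2 = 1.818 / 1.693 = 1.0738334
Cp = (USL - LSL)/(6*sigma) = (106.0 - 91.4)/(6*1.0738334) = 2.2660
Cpu = (106.0 - 100.87)/(3*1.0738334) = 1.5924
Cpl = (100.87 - 91.4)/(3*1.0738334) = 2.9396
Cpk = min(Cpu, Cpl) = 1.5924

1.5924


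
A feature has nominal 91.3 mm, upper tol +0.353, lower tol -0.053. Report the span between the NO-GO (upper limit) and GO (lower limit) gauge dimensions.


GO = nominal - lower_tol (smallest hole = maximum material condition)
GO = 91.3 - 0.053 = 91.247
NO-GO = nominal + upper_tol (largest hole = least material condition)
NO-GO = 91.3 + 0.353 = 91.653
spread = NO-GO - GO = 91.653 - 91.247 = 0.4060

0.4060


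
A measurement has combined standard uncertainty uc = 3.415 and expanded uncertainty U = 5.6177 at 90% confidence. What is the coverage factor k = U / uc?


k = U / uc
k = 5.6177 / 3.415
k = 1.645

1.645


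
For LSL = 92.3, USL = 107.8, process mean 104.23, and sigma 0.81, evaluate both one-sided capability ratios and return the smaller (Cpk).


Cpu = (USL - mean) / (3*sigma) = (107.8 - 104.23) / (3*0.81) = 1.4691
Cpl = (mean - LSL) / (3*sigma) = (104.23 - 92.3) / (3*0.81) = 4.9095
Cpk = min(Cpu, Cpl) = 1.4691

1.4691


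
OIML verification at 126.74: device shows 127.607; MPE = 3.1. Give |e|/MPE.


e = indication - reference = 127.607 - 126.74 = 0.8670
|e| = 0.8670
ratio = |e| / MPE = 0.8670 / 3.1
ratio = 0.2797

0.2797


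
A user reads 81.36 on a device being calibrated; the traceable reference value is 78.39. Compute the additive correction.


Correction = standard - reading
= 78.39 - 81.36
= -2.9700

-2.9700


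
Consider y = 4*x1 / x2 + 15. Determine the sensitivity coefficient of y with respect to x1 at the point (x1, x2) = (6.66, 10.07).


y = 4*x1 / x2 + 15
dy/dx1 = 4/x2
Evaluate at x2 = 10.07: c1 = 4 / 10.07
c1 = 0.3972

0.3972


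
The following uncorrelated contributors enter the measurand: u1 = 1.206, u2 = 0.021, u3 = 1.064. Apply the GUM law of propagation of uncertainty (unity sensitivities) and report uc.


uc = sqrt(1.206^2 + 0.021^2 + 1.064^2)
uc = sqrt(2.586973)
uc = 1.6084

1.6084


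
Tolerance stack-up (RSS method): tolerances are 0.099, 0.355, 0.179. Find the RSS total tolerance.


RSS = sqrt(0.099^2 + 0.355^2 + 0.179^2)
= sqrt(0.167867)
= 0.4097

0.4097


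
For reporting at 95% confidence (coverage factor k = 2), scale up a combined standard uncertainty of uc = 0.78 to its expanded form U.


U = k * uc
U = 2 * 0.78
U = 1.5600

1.5600


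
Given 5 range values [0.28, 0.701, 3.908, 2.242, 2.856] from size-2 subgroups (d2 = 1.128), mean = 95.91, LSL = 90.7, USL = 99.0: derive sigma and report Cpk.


R_bar = (0.28 + 0.701 + 3.908 + 2.242 + 2.856) / 5 = 1.9974
sigma = R_bar / d2 = 1.9974 / 1.128 = 1.7707447
Cp = (USL - LSL)/(6*sigma) = (99.0 - 90.7)/(6*1.7707447) = 0.7812
Cpu = (99.0 - 95.91)/(3*1.7707447) = 0.5817
Cpl = (95.91 - 90.7)/(3*1.7707447) = 0.9808
Cpk = min(Cpu, Cpl) = 0.5817

0.5817


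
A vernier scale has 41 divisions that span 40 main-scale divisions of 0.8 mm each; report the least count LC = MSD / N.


LC = MSD / n_div
= 0.8 / 41
= 0.0195

0.0195


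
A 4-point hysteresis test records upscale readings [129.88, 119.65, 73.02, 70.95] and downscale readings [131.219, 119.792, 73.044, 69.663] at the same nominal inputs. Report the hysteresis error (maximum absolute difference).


|129.88 - 131.219| = 1.3390
|119.65 - 119.792| = 0.1420
|73.02 - 73.044| = 0.0240
|70.95 - 69.663| = 1.2870
hysteresis = max(diffs) = 1.3390

1.3390


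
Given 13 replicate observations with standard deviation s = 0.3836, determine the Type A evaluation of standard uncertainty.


u_A = s / sqrt(n)
u_A = 0.3836 / sqrt(13)
u_A = 0.3836 / 3.6055513
u_A = 0.1064

0.1064


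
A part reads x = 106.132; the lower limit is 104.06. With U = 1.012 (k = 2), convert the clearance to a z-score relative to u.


u = U / k = 1.012 / 2 = 0.506
margin = |LSL - x| = |104.06 - 106.132| = 2.072
z = margin / u = 2.072 / 0.506
z = 4.0949

4.0949


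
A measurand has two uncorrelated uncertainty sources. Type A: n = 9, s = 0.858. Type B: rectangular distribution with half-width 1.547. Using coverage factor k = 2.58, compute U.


u_A = s / sqrt(n) = 0.858 / sqrt(9) = 0.286
u_B = half_width / sqrt(3) = 1.547 / sqrt(3) = 0.89316087
uc = sqrt(u_A^2 + u_B^2) = sqrt(0.286^2 + 0.89316087^2) = 0.93783386
U = k * uc = 2.58 * 0.93783386
U = 2.4196

2.4196


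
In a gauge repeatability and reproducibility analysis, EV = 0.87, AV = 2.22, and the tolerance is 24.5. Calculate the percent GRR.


GRR = sqrt(EV^2 + AV^2) = sqrt(0.87^2 + 2.22^2) = 2.3843867
%GRR = GRR / tol * 100 = 2.3843867 / 24.5 * 100
%GRR = 9.7322

9.7322


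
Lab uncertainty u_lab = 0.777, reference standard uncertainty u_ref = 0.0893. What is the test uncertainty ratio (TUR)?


TUR = u_lab / u_ref
= 0.777 / 0.0893
= 8.7010

8.7010


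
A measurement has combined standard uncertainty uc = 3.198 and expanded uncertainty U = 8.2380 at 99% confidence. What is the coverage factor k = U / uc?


k = U / uc
k = 8.2380 / 3.198
k = 2.576

2.576


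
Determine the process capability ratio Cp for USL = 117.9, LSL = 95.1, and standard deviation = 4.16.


Cp = (USL - LSL) / (6 * sigma)
= (117.9 - 95.1) / (6 * 4.16)
= 22.8000 / 24.9600
= 0.9135

0.9135


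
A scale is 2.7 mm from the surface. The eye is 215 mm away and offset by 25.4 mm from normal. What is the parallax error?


error = h * offset / d
= 2.7 * 25.4 / 215
= 0.3190

0.3190


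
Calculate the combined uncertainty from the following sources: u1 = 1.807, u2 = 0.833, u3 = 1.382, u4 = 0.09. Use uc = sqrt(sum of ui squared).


uc = sqrt(1.807^2 + 0.833^2 + 1.382^2 + 0.09^2)
uc = sqrt(5.877162)
uc = 2.4243

2.4243


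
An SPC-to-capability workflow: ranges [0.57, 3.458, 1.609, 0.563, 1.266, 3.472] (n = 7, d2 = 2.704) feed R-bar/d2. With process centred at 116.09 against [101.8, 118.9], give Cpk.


R_bar = (0.57 + 3.458 + 1.609 + 0.563 + 1.266 + 3.472) / 6 = 1.823
sigma = R_bar / d2 = 1.823 / 2.704 = 0.67418639
Cp = (USL - LSL)/(6*sigma) = (118.9 - 101.8)/(6*0.67418639) = 4.2273
Cpu = (118.9 - 116.09)/(3*0.67418639) = 1.3893
Cpl = (116.09 - 101.8)/(3*0.67418639) = 7.0653
Cpk = min(Cpu, Cpl) = 1.3893

1.3893


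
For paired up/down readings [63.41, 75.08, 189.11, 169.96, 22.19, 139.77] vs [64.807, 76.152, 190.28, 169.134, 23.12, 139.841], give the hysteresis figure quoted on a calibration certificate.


|63.41 - 64.807| = 1.3970
|75.08 - 76.152| = 1.0720
|189.11 - 190.28| = 1.1700
|169.96 - 169.134| = 0.8260
|22.19 - 23.12| = 0.9300
|139.77 - 139.841| = 0.0710
hysteresis = max(diffs) = 1.3970

1.3970


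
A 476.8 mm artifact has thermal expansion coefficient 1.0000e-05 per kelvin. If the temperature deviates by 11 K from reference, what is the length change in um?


dL = L * alpha * dT
= 476.8 * 1.0000e-05 * 11
= 0.0524480 mm
dL_um = 0.0524480 * 1000 = 52.4480 um

52.4480


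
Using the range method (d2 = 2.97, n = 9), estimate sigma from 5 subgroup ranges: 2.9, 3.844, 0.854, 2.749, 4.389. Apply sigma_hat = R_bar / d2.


R_bar = (2.9 + 3.844 + 0.854 + 2.749 + 4.389) / 5
R_bar = 14.736 / 5 = 2.9472
sigma_hat = R_bar / d2 = 2.9472 / 2.97 = 0.9923

0.9923


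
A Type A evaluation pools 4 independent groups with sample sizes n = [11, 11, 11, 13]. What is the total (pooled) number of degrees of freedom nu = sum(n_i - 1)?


nu = sum_i (n_i - 1)
nu = ((11 - 1) + (11 - 1) + (11 - 1) + (13 - 1))
nu = 10 + 10 + 10 + 12
nu = 42

42


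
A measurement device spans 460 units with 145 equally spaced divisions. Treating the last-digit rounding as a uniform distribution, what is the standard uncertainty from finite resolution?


resolution = range / divisions
resolution = 460 / 145 = 3.1724138
u_res = resolution / (2*sqrt(3))
u_res = 3.1724138 / 3.4641016
u_res = 0.9158

0.9158


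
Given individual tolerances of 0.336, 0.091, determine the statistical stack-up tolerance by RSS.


RSS = sqrt(0.336^2 + 0.091^2)
= sqrt(0.121177)
= 0.3481

0.3481


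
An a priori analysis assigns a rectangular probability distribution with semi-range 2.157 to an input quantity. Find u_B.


u_B = half_width / sqrt(3)
u_B = 2.157 / 1.7320508
u_B = 1.2453

1.2453


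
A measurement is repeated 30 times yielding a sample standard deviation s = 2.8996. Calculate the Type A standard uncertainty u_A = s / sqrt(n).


u_A = s / sqrt(n)
u_A = 2.8996 / sqrt(30)
u_A = 2.8996 / 5.4772256
u_A = 0.5294

0.5294


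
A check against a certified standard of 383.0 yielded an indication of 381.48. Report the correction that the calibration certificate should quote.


Correction = standard - reading
= 383.0 - 381.48
= 1.5200

1.5200


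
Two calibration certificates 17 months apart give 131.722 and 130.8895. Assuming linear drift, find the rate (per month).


rate = (v2 - v1) / months
= (130.8895 - 131.722) / 17
= -0.8325 / 17
= -0.0490

-0.0490


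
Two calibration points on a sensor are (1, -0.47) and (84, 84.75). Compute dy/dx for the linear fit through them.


slope = (y2 - y1) / (x2 - x1)
= (84.75 - -0.47) / (84 - 1)
= 85.2200 / 83
= 1.0267

1.0267


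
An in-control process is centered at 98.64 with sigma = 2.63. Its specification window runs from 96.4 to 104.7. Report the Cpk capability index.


Cpu = (USL - mean) / (3*sigma) = (104.7 - 98.64) / (3*2.63) = 0.7681
Cpl = (mean - LSL) / (3*sigma) = (98.64 - 96.4) / (3*2.63) = 0.2839
Cpk = min(Cpu, Cpl) = 0.2839

0.2839


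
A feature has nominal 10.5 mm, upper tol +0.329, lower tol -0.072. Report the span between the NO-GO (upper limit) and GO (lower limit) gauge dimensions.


GO = nominal - lower_tol (smallest hole = maximum material condition)
GO = 10.5 - 0.072 = 10.428
NO-GO = nominal + upper_tol (largest hole = least material condition)
NO-GO = 10.5 + 0.329 = 10.829
spread = NO-GO - GO = 10.829 - 10.428 = 0.4010

0.4010


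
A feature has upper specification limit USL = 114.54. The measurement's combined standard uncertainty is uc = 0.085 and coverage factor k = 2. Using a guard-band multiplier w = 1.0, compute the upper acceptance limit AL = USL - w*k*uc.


U = k * uc = 2 * 0.085 = 0.17
guard band g = w * U = 1.0 * 0.17 = 0.17
AL = USL - g = 114.54 - 0.17
AL = 114.3700

114.3700


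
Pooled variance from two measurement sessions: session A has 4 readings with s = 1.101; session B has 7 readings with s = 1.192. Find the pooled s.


s_p = sqrt(((n1-1)*s1^2 + (n2-1)*s2^2) / (n1+n2-2))
numerator = (4-1)*1.101^2 + (7-1)*1.192^2 = 3.636603 + 8.525184 = 12.161787
denominator = 4 + 7 - 2 = 9
s_p^2 = 12.161787 / 9 = 1.3513097
s_p = sqrt(1.3513097) = 1.1625

1.1625
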